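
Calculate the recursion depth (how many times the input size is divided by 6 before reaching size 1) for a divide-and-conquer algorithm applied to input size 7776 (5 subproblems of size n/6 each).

For divide and conquer with division factor 6:

Problem sizes at each level:
Level 0: 7776
Level 1: 1296
Level 2: 216
Level 3: 36
Level 4: 6
Level 5: 1

The root is level 0 and the size-1 base case is level 5 (the tree spans levels 0 through 5, i.e. 6 levels counting the root), so the depth is the number of divisions: log_6(7776) = 5

The recursion tree depth is log_6(7776) = 5. At each level, the problem size is divided by 6, so it takes 5 divisions to reduce to a base case of size 1. The algorithm makes 5 recursive calls at each level.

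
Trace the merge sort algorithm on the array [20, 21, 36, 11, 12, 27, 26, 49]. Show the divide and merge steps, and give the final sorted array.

Merge sort trace:

Split: [20, 21, 36, 11, 12, 27, 26, 49] -> [20, 21, 36, 11] and [12, 27, 26, 49]
  Split: [20, 21, 36, 11] -> [20, 21] and [36, 11]
    Split: [20, 21] -> [20] and [21]
    Merge: [20] + [21] -> [20, 21]
    Split: [36, 11] -> [36] and [11]
    Merge: [36] + [11] -> [11, 36]
  Merge: [20, 21] + [11, 36] -> [11, 20, 21, 36]
  Split: [12, 27, 26, 49] -> [12, 27] and [26, 49]
    Split: [12, 27] -> [12] and [27]
    Merge: [12] + [27] -> [12, 27]
    Split: [26, 49] -> [26] and [49]
    Merge: [26] + [49] -> [26, 49]
  Merge: [12, 27] + [26, 49] -> [12, 26, 27, 49]
Merge: [11, 20, 21, 36] + [12, 26, 27, 49] -> [11, 12, 20, 21, 26, 27, 36, 49]

Final sorted array: [11, 12, 20, 21, 26, 27, 36, 49]

The merge sort proceeds by recursively splitting the array and merging sorted halves.
After all merges, the sorted array is [11, 12, 20, 21, 26, 27, 36, 49].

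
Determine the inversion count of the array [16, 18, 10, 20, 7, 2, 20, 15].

Finding inversions in [16, 18, 10, 20, 7, 2, 20, 15]:

(0, 2): arr[0]=16 > arr[2]=10
(0, 4): arr[0]=16 > arr[4]=7
(0, 5): arr[0]=16 > arr[5]=2
(0, 7): arr[0]=16 > arr[7]=15
(1, 2): arr[1]=18 > arr[2]=10
(1, 4): arr[1]=18 > arr[4]=7
(1, 5): arr[1]=18 > arr[5]=2
(1, 7): arr[1]=18 > arr[7]=15
(2, 4): arr[2]=10 > arr[4]=7
(2, 5): arr[2]=10 > arr[5]=2
(3, 4): arr[3]=20 > arr[4]=7
(3, 5): arr[3]=20 > arr[5]=2
(3, 7): arr[3]=20 > arr[7]=15
(4, 5): arr[4]=7 > arr[5]=2
(6, 7): arr[6]=20 > arr[7]=15

Total inversions: 15

The array has 15 inversion(s): (0,2), (0,4), (0,5), (0,7), (1,2), (1,4), (1,5), (1,7), (2,4), (2,5), (3,4), (3,5), (3,7), (4,5), (6,7). Each pair (i,j) satisfies i < j and arr[i] > arr[j].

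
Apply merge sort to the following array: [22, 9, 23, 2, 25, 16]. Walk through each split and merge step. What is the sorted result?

Merge sort trace:

Split: [22, 9, 23, 2, 25, 16] -> [22, 9, 23] and [2, 25, 16]
  Split: [22, 9, 23] -> [22] and [9, 23]
    Split: [9, 23] -> [9] and [23]
    Merge: [9] + [23] -> [9, 23]
  Merge: [22] + [9, 23] -> [9, 22, 23]
  Split: [2, 25, 16] -> [2] and [25, 16]
    Split: [25, 16] -> [25] and [16]
    Merge: [25] + [16] -> [16, 25]
  Merge: [2] + [16, 25] -> [2, 16, 25]
Merge: [9, 22, 23] + [2, 16, 25] -> [2, 9, 16, 22, 23, 25]

Final sorted array: [2, 9, 16, 22, 23, 25]

The merge sort proceeds by recursively splitting the array and merging sorted halves.
After all merges, the sorted array is [2, 9, 16, 22, 23, 25].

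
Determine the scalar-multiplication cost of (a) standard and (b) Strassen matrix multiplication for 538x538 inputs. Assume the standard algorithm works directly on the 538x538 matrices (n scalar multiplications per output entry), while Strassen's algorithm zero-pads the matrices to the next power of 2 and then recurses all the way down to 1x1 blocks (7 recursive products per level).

Matrix multiplication for 538x538 matrices:

Strassen's algorithm requires power-of-2 dimensions. Pad 538x538 to 1024x1024 (next power of 2).

Standard algorithm: 538^3 = 155720872 multiplications
Strassen's algorithm: 7^(log2(1024)) = 7^10 = 282475249 multiplications
Difference: 155720872 - 282475249 = -126754377 (Strassen uses MORE here due to padding overhead — for small or just-over-power-of-2 n, padding can outweigh the per-level savings)

Standard: 155720872 multiplications (538^3). Strassen: 282475249 multiplications (7^10, after padding to 1024x1024). Strassen reduces 8 recursive multiplications to 7 at each level.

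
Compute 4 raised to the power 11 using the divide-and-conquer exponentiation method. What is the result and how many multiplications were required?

Computing 4^11 by squaring (build up from 4^1; each line after the first costs one multiplication):

4^1 = 4
4^2 = (4^1)^2 = 4^2 = 16
4^4 = (4^2)^2 = 16^2 = 256
4^5 = 4 * 4^4 = 4 * 256 = 1024
4^10 = (4^5)^2 = 1024^2 = 1048576
4^11 = 4 * 4^10 = 4 * 1048576 = 4194304

Result: 4194304
Multiplications needed: 5 (5 lines after 4^1)

4^11 = 4194304. Using exponentiation by squaring, this requires 5 multiplications. The key idea: if the exponent is even, square the half-power; if odd, multiply by the base once.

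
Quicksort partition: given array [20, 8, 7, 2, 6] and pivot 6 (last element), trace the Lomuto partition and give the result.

Lomuto partition with pivot = 6:

Initial array: [20, 8, 7, 2, 6]

arr[0]=20 > 6: no swap
arr[1]=8 > 6: no swap
arr[2]=7 > 6: no swap
arr[3]=2 <= 6: swap with position 0, array becomes [2, 8, 7, 20, 6]

Place pivot at position 1: [2, 6, 7, 20, 8]
Pivot position: 1

After partitioning with pivot 6, the array becomes [2, 6, 7, 20, 8]. The pivot is placed at index 1. All elements to the left of the pivot are <= 6, and all elements to the right are > 6.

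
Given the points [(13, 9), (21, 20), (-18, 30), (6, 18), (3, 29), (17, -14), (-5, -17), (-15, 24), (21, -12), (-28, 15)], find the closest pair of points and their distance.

Computing all pairwise distances among 10 points:

d((13, 9), (21, 20)) = 13.6015
d((13, 9), (-18, 30)) = 37.4433
d((13, 9), (6, 18)) = 11.4018
d((13, 9), (3, 29)) = 22.3607
d((13, 9), (17, -14)) = 23.3452
d((13, 9), (-5, -17)) = 31.6228
d((13, 9), (-15, 24)) = 31.7648
d((13, 9), (21, -12)) = 22.4722
d((13, 9), (-28, 15)) = 41.4367
d((21, 20), (-18, 30)) = 40.2616
d((21, 20), (6, 18)) = 15.1327
d((21, 20), (3, 29)) = 20.1246
d((21, 20), (17, -14)) = 34.2345
d((21, 20), (-5, -17)) = 45.2217
d((21, 20), (-15, 24)) = 36.2215
d((21, 20), (21, -12)) = 32.0
d((21, 20), (-28, 15)) = 49.2544
d((-18, 30), (6, 18)) = 26.8328
d((-18, 30), (3, 29)) = 21.0238
d((-18, 30), (17, -14)) = 56.2228
d((-18, 30), (-5, -17)) = 48.7647
d((-18, 30), (-15, 24)) = 6.7082
d((-18, 30), (21, -12)) = 57.3149
d((-18, 30), (-28, 15)) = 18.0278
d((6, 18), (3, 29)) = 11.4018
d((6, 18), (17, -14)) = 33.8378
d((6, 18), (-5, -17)) = 36.6879
d((6, 18), (-15, 24)) = 21.8403
d((6, 18), (21, -12)) = 33.541
d((6, 18), (-28, 15)) = 34.1321
d((3, 29), (17, -14)) = 45.2217
d((3, 29), (-5, -17)) = 46.6905
d((3, 29), (-15, 24)) = 18.6815
d((3, 29), (21, -12)) = 44.7772
d((3, 29), (-28, 15)) = 34.0147
d((17, -14), (-5, -17)) = 22.2036
d((17, -14), (-15, 24)) = 49.679
d((17, -14), (21, -12)) = 4.4721 <-- minimum
d((17, -14), (-28, 15)) = 53.535
d((-5, -17), (-15, 24)) = 42.2019
d((-5, -17), (21, -12)) = 26.4764
d((-5, -17), (-28, 15)) = 39.4081
d((-15, 24), (21, -12)) = 50.9117
d((-15, 24), (-28, 15)) = 15.8114
d((21, -12), (-28, 15)) = 55.9464

Closest pair: (17, -14) and (21, -12) with distance 4.4721

The closest pair is (17, -14) and (21, -12) with Euclidean distance 4.4721. For 10 points, brute-force pairwise comparison is shown above. For large n, the divide-and-conquer algorithm (sort by x, recurse on halves, check the dividing strip) achieves O(n log n).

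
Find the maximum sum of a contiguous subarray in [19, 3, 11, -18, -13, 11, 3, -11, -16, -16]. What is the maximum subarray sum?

Using Kadane's algorithm on [19, 3, 11, -18, -13, 11, 3, -11, -16, -16]:

Scanning through the array:
Position 1 (value 3): max_ending_here = 22, max_so_far = 22
Position 2 (value 11): max_ending_here = 33, max_so_far = 33
Position 3 (value -18): max_ending_here = 15, max_so_far = 33
Position 4 (value -13): max_ending_here = 2, max_so_far = 33
Position 5 (value 11): max_ending_here = 13, max_so_far = 33
Position 6 (value 3): max_ending_here = 16, max_so_far = 33
Position 7 (value -11): max_ending_here = 5, max_so_far = 33
Position 8 (value -16): max_ending_here = -11, max_so_far = 33
Position 9 (value -16): max_ending_here = -16, max_so_far = 33

Maximum subarray: [19, 3, 11]
Maximum sum: 33

The maximum subarray is [19, 3, 11] with sum 33. This subarray runs from index 0 to index 2.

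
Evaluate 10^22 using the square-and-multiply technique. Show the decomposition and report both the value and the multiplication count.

Computing 10^22 by squaring (build up from 10^1; each line after the first costs one multiplication):

10^1 = 10
10^2 = (10^1)^2 = 10^2 = 100
10^4 = (10^2)^2 = 100^2 = 10000
10^5 = 10 * 10^4 = 10 * 10000 = 100000
10^10 = (10^5)^2 = 100000^2 = 10000000000
10^11 = 10 * 10^10 = 10 * 10000000000 = 100000000000
10^22 = (10^11)^2 = 100000000000^2 = 10000000000000000000000

Result: 10000000000000000000000
Multiplications needed: 6 (6 lines after 10^1)

10^22 = 10000000000000000000000. Using exponentiation by squaring, this requires 6 multiplications. The key idea: if the exponent is even, square the half-power; if odd, multiply by the base once.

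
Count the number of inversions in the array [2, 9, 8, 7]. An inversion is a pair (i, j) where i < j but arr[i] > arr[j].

Finding inversions in [2, 9, 8, 7]:

(1, 2): arr[1]=9 > arr[2]=8
(1, 3): arr[1]=9 > arr[3]=7
(2, 3): arr[2]=8 > arr[3]=7

Total inversions: 3

The array has 3 inversion(s): (1,2), (1,3), (2,3). Each pair (i,j) satisfies i < j and arr[i] > arr[j].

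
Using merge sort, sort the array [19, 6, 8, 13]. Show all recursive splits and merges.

Merge sort trace:

Split: [19, 6, 8, 13] -> [19, 6] and [8, 13]
  Split: [19, 6] -> [19] and [6]
  Merge: [19] + [6] -> [6, 19]
  Split: [8, 13] -> [8] and [13]
  Merge: [8] + [13] -> [8, 13]
Merge: [6, 19] + [8, 13] -> [6, 8, 13, 19]

Final sorted array: [6, 8, 13, 19]

The merge sort proceeds by recursively splitting the array and merging sorted halves.
After all merges, the sorted array is [6, 8, 13, 19].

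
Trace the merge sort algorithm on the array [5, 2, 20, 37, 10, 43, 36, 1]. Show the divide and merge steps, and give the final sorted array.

Merge sort trace:

Split: [5, 2, 20, 37, 10, 43, 36, 1] -> [5, 2, 20, 37] and [10, 43, 36, 1]
  Split: [5, 2, 20, 37] -> [5, 2] and [20, 37]
    Split: [5, 2] -> [5] and [2]
    Merge: [5] + [2] -> [2, 5]
    Split: [20, 37] -> [20] and [37]
    Merge: [20] + [37] -> [20, 37]
  Merge: [2, 5] + [20, 37] -> [2, 5, 20, 37]
  Split: [10, 43, 36, 1] -> [10, 43] and [36, 1]
    Split: [10, 43] -> [10] and [43]
    Merge: [10] + [43] -> [10, 43]
    Split: [36, 1] -> [36] and [1]
    Merge: [36] + [1] -> [1, 36]
  Merge: [10, 43] + [1, 36] -> [1, 10, 36, 43]
Merge: [2, 5, 20, 37] + [1, 10, 36, 43] -> [1, 2, 5, 10, 20, 36, 37, 43]

Final sorted array: [1, 2, 5, 10, 20, 36, 37, 43]

The merge sort proceeds by recursively splitting the array and merging sorted halves.
After all merges, the sorted array is [1, 2, 5, 10, 20, 36, 37, 43].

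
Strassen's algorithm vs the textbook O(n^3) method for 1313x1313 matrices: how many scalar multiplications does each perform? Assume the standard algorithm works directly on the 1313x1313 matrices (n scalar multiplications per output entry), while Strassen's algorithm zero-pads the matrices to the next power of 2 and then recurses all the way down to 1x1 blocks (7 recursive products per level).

Matrix multiplication for 1313x1313 matrices:

Strassen's algorithm requires power-of-2 dimensions. Pad 1313x1313 to 2048x2048 (next power of 2).

Standard algorithm: 1313^3 = 2263571297 multiplications
Strassen's algorithm: 7^(log2(2048)) = 7^11 = 1977326743 multiplications
Savings: 2263571297 - 1977326743 = 286244554 multiplications

Standard: 2263571297 multiplications (1313^3). Strassen: 1977326743 multiplications (7^11, after padding to 2048x2048). Strassen reduces 8 recursive multiplications to 7 at each level.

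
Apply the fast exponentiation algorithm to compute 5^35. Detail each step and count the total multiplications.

Computing 5^35 by squaring (build up from 5^1; each line after the first costs one multiplication):

5^1 = 5
5^2 = (5^1)^2 = 5^2 = 25
5^4 = (5^2)^2 = 25^2 = 625
5^8 = (5^4)^2 = 625^2 = 390625
5^16 = (5^8)^2 = 390625^2 = 152587890625
5^17 = 5 * 5^16 = 5 * 152587890625 = 762939453125
5^34 = (5^17)^2 = 762939453125^2 = 582076609134674072265625
5^35 = 5 * 5^34 = 5 * 582076609134674072265625 = 2910383045673370361328125

Result: 2910383045673370361328125
Multiplications needed: 7 (7 lines after 5^1)

5^35 = 2910383045673370361328125. Using exponentiation by squaring, this requires 7 multiplications. The key idea: if the exponent is even, square the half-power; if odd, multiply by the base once.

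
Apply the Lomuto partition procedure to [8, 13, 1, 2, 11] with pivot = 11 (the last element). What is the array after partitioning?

Lomuto partition with pivot = 11:

Initial array: [8, 13, 1, 2, 11]

arr[0]=8 <= 11: swap with position 0, array becomes [8, 13, 1, 2, 11]
arr[1]=13 > 11: no swap
arr[2]=1 <= 11: swap with position 1, array becomes [8, 1, 13, 2, 11]
arr[3]=2 <= 11: swap with position 2, array becomes [8, 1, 2, 13, 11]

Place pivot at position 3: [8, 1, 2, 11, 13]
Pivot position: 3

After partitioning with pivot 11, the array becomes [8, 1, 2, 11, 13]. The pivot is placed at index 3. All elements to the left of the pivot are <= 11, and all elements to the right are > 11.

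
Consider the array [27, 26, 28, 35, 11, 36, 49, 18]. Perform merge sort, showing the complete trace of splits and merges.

Merge sort trace:

Split: [27, 26, 28, 35, 11, 36, 49, 18] -> [27, 26, 28, 35] and [11, 36, 49, 18]
  Split: [27, 26, 28, 35] -> [27, 26] and [28, 35]
    Split: [27, 26] -> [27] and [26]
    Merge: [27] + [26] -> [26, 27]
    Split: [28, 35] -> [28] and [35]
    Merge: [28] + [35] -> [28, 35]
  Merge: [26, 27] + [28, 35] -> [26, 27, 28, 35]
  Split: [11, 36, 49, 18] -> [11, 36] and [49, 18]
    Split: [11, 36] -> [11] and [36]
    Merge: [11] + [36] -> [11, 36]
    Split: [49, 18] -> [49] and [18]
    Merge: [49] + [18] -> [18, 49]
  Merge: [11, 36] + [18, 49] -> [11, 18, 36, 49]
Merge: [26, 27, 28, 35] + [11, 18, 36, 49] -> [11, 18, 26, 27, 28, 35, 36, 49]

Final sorted array: [11, 18, 26, 27, 28, 35, 36, 49]

The merge sort proceeds by recursively splitting the array and merging sorted halves.
After all merges, the sorted array is [11, 18, 26, 27, 28, 35, 36, 49].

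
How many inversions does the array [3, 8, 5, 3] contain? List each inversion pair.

Finding inversions in [3, 8, 5, 3]:

(1, 2): arr[1]=8 > arr[2]=5
(1, 3): arr[1]=8 > arr[3]=3
(2, 3): arr[2]=5 > arr[3]=3

Total inversions: 3

The array has 3 inversion(s): (1,2), (1,3), (2,3). Each pair (i,j) satisfies i < j and arr[i] > arr[j].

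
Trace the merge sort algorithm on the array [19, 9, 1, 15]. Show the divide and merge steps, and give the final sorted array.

Merge sort trace:

Split: [19, 9, 1, 15] -> [19, 9] and [1, 15]
  Split: [19, 9] -> [19] and [9]
  Merge: [19] + [9] -> [9, 19]
  Split: [1, 15] -> [1] and [15]
  Merge: [1] + [15] -> [1, 15]
Merge: [9, 19] + [1, 15] -> [1, 9, 15, 19]

Final sorted array: [1, 9, 15, 19]

The merge sort proceeds by recursively splitting the array and merging sorted halves.
After all merges, the sorted array is [1, 9, 15, 19].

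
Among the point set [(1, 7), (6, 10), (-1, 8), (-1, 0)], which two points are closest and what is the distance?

Computing all pairwise distances among 4 points:

d((1, 7), (6, 10)) = 5.831
d((1, 7), (-1, 8)) = 2.2361 <-- minimum
d((1, 7), (-1, 0)) = 7.2801
d((6, 10), (-1, 8)) = 7.2801
d((6, 10), (-1, 0)) = 12.2066
d((-1, 8), (-1, 0)) = 8.0

Closest pair: (1, 7) and (-1, 8) with distance 2.2361

The closest pair is (1, 7) and (-1, 8) with Euclidean distance 2.2361. For 4 points, brute-force pairwise comparison is shown above. For large n, the divide-and-conquer algorithm (sort by x, recurse on halves, check the dividing strip) achieves O(n log n).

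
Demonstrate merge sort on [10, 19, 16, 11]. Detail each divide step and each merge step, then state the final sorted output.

Merge sort trace:

Split: [10, 19, 16, 11] -> [10, 19] and [16, 11]
  Split: [10, 19] -> [10] and [19]
  Merge: [10] + [19] -> [10, 19]
  Split: [16, 11] -> [16] and [11]
  Merge: [16] + [11] -> [11, 16]
Merge: [10, 19] + [11, 16] -> [10, 11, 16, 19]

Final sorted array: [10, 11, 16, 19]

The merge sort proceeds by recursively splitting the array and merging sorted halves.
After all merges, the sorted array is [10, 11, 16, 19].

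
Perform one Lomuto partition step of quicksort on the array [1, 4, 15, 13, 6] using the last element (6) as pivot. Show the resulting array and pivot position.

Lomuto partition with pivot = 6:

Initial array: [1, 4, 15, 13, 6]

arr[0]=1 <= 6: swap with position 0, array becomes [1, 4, 15, 13, 6]
arr[1]=4 <= 6: swap with position 1, array becomes [1, 4, 15, 13, 6]
arr[2]=15 > 6: no swap
arr[3]=13 > 6: no swap

Place pivot at position 2: [1, 4, 6, 13, 15]
Pivot position: 2

After partitioning with pivot 6, the array becomes [1, 4, 6, 13, 15]. The pivot is placed at index 2. All elements to the left of the pivot are <= 6, and all elements to the right are > 6.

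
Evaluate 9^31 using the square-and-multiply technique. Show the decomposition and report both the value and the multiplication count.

Computing 9^31 by squaring (build up from 9^1; each line after the first costs one multiplication):

9^1 = 9
9^2 = (9^1)^2 = 9^2 = 81
9^3 = 9 * 9^2 = 9 * 81 = 729
9^6 = (9^3)^2 = 729^2 = 531441
9^7 = 9 * 9^6 = 9 * 531441 = 4782969
9^14 = (9^7)^2 = 4782969^2 = 22876792454961
9^15 = 9 * 9^14 = 9 * 22876792454961 = 205891132094649
9^30 = (9^15)^2 = 205891132094649^2 = 42391158275216203514294433201
9^31 = 9 * 9^30 = 9 * 42391158275216203514294433201 = 381520424476945831628649898809

Result: 381520424476945831628649898809
Multiplications needed: 8 (8 lines after 9^1)

9^31 = 381520424476945831628649898809. Using exponentiation by squaring, this requires 8 multiplications. The key idea: if the exponent is even, square the half-power; if odd, multiply by the base once.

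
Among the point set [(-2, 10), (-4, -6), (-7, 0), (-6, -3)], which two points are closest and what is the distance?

Computing all pairwise distances among 4 points:

d((-2, 10), (-4, -6)) = 16.1245
d((-2, 10), (-7, 0)) = 11.1803
d((-2, 10), (-6, -3)) = 13.6015
d((-4, -6), (-7, 0)) = 6.7082
d((-4, -6), (-6, -3)) = 3.6056
d((-7, 0), (-6, -3)) = 3.1623 <-- minimum

Closest pair: (-7, 0) and (-6, -3) with distance 3.1623

The closest pair is (-7, 0) and (-6, -3) with Euclidean distance 3.1623. For 4 points, brute-force pairwise comparison is shown above. For large n, the divide-and-conquer algorithm (sort by x, recurse on halves, check the dividing strip) achieves O(n log n).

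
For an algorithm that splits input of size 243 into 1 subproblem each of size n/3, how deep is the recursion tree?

For divide and conquer with division factor 3:

Problem sizes at each level:
Level 0: 243
Level 1: 81
Level 2: 27
Level 3: 9
Level 4: 3
Level 5: 1

The root is level 0 and the size-1 base case is level 5 (the tree spans levels 0 through 5, i.e. 6 levels counting the root), so the depth is the number of divisions: log_3(243) = 5

The recursion tree depth is log_3(243) = 5. At each level, the problem size is divided by 3, so it takes 5 divisions to reduce to a base case of size 1. The algorithm makes 1 recursive call at each level.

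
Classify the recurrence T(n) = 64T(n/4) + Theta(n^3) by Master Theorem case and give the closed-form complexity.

Master Theorem for T(n) = 64T(n/4) + O(n^3):

a = 64, b = 4, c = 3
log_b(a) = log_4(64) = 3.0000

Case 2: c = 3 = log_4(64) = 3.0000
T(n) = O(n^3 log n) = O(n^3 log n)

For T(n) = 64T(n/4) + O(n^3): log_4(64) = 3.0000. This is Case 2 of the Master Theorem (c = log_b(a), equal work at all levels), giving O(n^3 log n).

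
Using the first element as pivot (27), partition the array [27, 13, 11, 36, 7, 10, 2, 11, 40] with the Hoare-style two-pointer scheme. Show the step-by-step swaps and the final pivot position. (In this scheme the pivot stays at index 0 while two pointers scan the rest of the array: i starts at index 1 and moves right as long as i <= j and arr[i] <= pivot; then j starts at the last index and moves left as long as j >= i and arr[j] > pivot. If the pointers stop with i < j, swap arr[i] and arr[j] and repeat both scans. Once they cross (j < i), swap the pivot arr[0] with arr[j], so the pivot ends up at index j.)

Hoare-style two-pointer partition with pivot = 27:

Initial array: [27, 13, 11, 36, 7, 10, 2, 11, 40]

Pointers start at i = 1, j = 8.
i stops at index 3 (arr[3]=36 > 27), j stops at index 7 (arr[7]=11 <= 27): swap arr[3] and arr[7], array becomes [27, 13, 11, 11, 7, 10, 2, 36, 40]
i ends at 7, j ends at 6: the pointers have crossed (j < i), so scanning stops.

Swap pivot arr[0] with arr[6] to place pivot at position 6: [2, 13, 11, 11, 7, 10, 27, 36, 40]
Pivot position: 6

After partitioning with pivot 27, the array becomes [2, 13, 11, 11, 7, 10, 27, 36, 40]. The pivot is placed at index 6. All elements to the left of the pivot are <= 27, and all elements to the right are > 27.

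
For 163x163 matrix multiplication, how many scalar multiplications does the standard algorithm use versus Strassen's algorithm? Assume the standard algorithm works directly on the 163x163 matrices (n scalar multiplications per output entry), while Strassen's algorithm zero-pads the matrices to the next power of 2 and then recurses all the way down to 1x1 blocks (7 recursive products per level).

Matrix multiplication for 163x163 matrices:

Strassen's algorithm requires power-of-2 dimensions. Pad 163x163 to 256x256 (next power of 2).

Standard algorithm: 163^3 = 4330747 multiplications
Strassen's algorithm: 7^(log2(256)) = 7^8 = 5764801 multiplications
Difference: 4330747 - 5764801 = -1434054 (Strassen uses MORE here due to padding overhead — for small or just-over-power-of-2 n, padding can outweigh the per-level savings)

Standard: 4330747 multiplications (163^3). Strassen: 5764801 multiplications (7^8, after padding to 256x256). Strassen reduces 8 recursive multiplications to 7 at each level.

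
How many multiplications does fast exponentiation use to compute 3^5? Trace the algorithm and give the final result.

Computing 3^5 by squaring (build up from 3^1; each line after the first costs one multiplication):

3^1 = 3
3^2 = (3^1)^2 = 3^2 = 9
3^4 = (3^2)^2 = 9^2 = 81
3^5 = 3 * 3^4 = 3 * 81 = 243

Result: 243
Multiplications needed: 3 (3 lines after 3^1)

3^5 = 243. Using exponentiation by squaring, this requires 3 multiplications. The key idea: if the exponent is even, square the half-power; if odd, multiply by the base once.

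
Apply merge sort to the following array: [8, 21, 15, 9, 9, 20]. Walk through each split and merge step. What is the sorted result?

Merge sort trace:

Split: [8, 21, 15, 9, 9, 20] -> [8, 21, 15] and [9, 9, 20]
  Split: [8, 21, 15] -> [8] and [21, 15]
    Split: [21, 15] -> [21] and [15]
    Merge: [21] + [15] -> [15, 21]
  Merge: [8] + [15, 21] -> [8, 15, 21]
  Split: [9, 9, 20] -> [9] and [9, 20]
    Split: [9, 20] -> [9] and [20]
    Merge: [9] + [20] -> [9, 20]
  Merge: [9] + [9, 20] -> [9, 9, 20]
Merge: [8, 15, 21] + [9, 9, 20] -> [8, 9, 9, 15, 20, 21]

Final sorted array: [8, 9, 9, 15, 20, 21]

The merge sort proceeds by recursively splitting the array and merging sorted halves.
After all merges, the sorted array is [8, 9, 9, 15, 20, 21].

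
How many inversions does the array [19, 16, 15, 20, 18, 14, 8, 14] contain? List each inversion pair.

Finding inversions in [19, 16, 15, 20, 18, 14, 8, 14]:

(0, 1): arr[0]=19 > arr[1]=16
(0, 2): arr[0]=19 > arr[2]=15
(0, 4): arr[0]=19 > arr[4]=18
(0, 5): arr[0]=19 > arr[5]=14
(0, 6): arr[0]=19 > arr[6]=8
(0, 7): arr[0]=19 > arr[7]=14
(1, 2): arr[1]=16 > arr[2]=15
(1, 5): arr[1]=16 > arr[5]=14
(1, 6): arr[1]=16 > arr[6]=8
(1, 7): arr[1]=16 > arr[7]=14
(2, 5): arr[2]=15 > arr[5]=14
(2, 6): arr[2]=15 > arr[6]=8
(2, 7): arr[2]=15 > arr[7]=14
(3, 4): arr[3]=20 > arr[4]=18
(3, 5): arr[3]=20 > arr[5]=14
(3, 6): arr[3]=20 > arr[6]=8
(3, 7): arr[3]=20 > arr[7]=14
(4, 5): arr[4]=18 > arr[5]=14
(4, 6): arr[4]=18 > arr[6]=8
(4, 7): arr[4]=18 > arr[7]=14
(5, 6): arr[5]=14 > arr[6]=8

Total inversions: 21

The array has 21 inversion(s): (0,1), (0,2), (0,4), (0,5), (0,6), (0,7), (1,2), (1,5), (1,6), (1,7), (2,5), (2,6), (2,7), (3,4), (3,5), (3,6), (3,7), (4,5), (4,6), (4,7), (5,6). Each pair (i,j) satisfies i < j and arr[i] > arr[j].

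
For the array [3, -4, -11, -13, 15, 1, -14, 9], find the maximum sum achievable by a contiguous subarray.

Using Kadane's algorithm on [3, -4, -11, -13, 15, 1, -14, 9]:

Scanning through the array:
Position 1 (value -4): max_ending_here = -1, max_so_far = 3
Position 2 (value -11): max_ending_here = -11, max_so_far = 3
Position 3 (value -13): max_ending_here = -13, max_so_far = 3
Position 4 (value 15): max_ending_here = 15, max_so_far = 15
Position 5 (value 1): max_ending_here = 16, max_so_far = 16
Position 6 (value -14): max_ending_here = 2, max_so_far = 16
Position 7 (value 9): max_ending_here = 11, max_so_far = 16

Maximum subarray: [15, 1]
Maximum sum: 16

The maximum subarray is [15, 1] with sum 16. This subarray runs from index 4 to index 5.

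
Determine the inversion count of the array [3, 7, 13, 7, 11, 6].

Finding inversions in [3, 7, 13, 7, 11, 6]:

(1, 5): arr[1]=7 > arr[5]=6
(2, 3): arr[2]=13 > arr[3]=7
(2, 4): arr[2]=13 > arr[4]=11
(2, 5): arr[2]=13 > arr[5]=6
(3, 5): arr[3]=7 > arr[5]=6
(4, 5): arr[4]=11 > arr[5]=6

Total inversions: 6

The array has 6 inversion(s): (1,5), (2,3), (2,4), (2,5), (3,5), (4,5). Each pair (i,j) satisfies i < j and arr[i] > arr[j].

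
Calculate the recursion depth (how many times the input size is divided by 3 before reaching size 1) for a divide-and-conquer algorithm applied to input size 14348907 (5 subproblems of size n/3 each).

For divide and conquer with division factor 3:

Problem sizes at each level:
Level 0: 14348907
Level 1: 4782969
Level 2: 1594323
Level 3: 531441
Level 4: 177147
Level 5: 59049
Level 6: 19683
Level 7: 6561
Level 8: 2187
Level 9: 729
Level 10: 243
Level 11: 81
Level 12: 27
Level 13: 9
Level 14: 3
Level 15: 1

The root is level 0 and the size-1 base case is level 15 (the tree spans levels 0 through 15, i.e. 16 levels counting the root), so the depth is the number of divisions: log_3(14348907) = 15

The recursion tree depth is log_3(14348907) = 15. At each level, the problem size is divided by 3, so it takes 15 divisions to reduce to a base case of size 1. The algorithm makes 5 recursive calls at each level.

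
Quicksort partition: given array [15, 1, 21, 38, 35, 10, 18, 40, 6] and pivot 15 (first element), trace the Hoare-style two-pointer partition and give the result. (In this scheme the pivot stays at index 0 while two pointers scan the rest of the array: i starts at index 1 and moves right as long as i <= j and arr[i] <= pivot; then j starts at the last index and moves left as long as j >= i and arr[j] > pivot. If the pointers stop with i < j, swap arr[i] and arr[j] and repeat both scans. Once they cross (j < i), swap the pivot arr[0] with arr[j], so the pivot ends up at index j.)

Hoare-style two-pointer partition with pivot = 15:

Initial array: [15, 1, 21, 38, 35, 10, 18, 40, 6]

Pointers start at i = 1, j = 8.
i stops at index 2 (arr[2]=21 > 15), j stops at index 8 (arr[8]=6 <= 15): swap arr[2] and arr[8], array becomes [15, 1, 6, 38, 35, 10, 18, 40, 21]
i stops at index 3 (arr[3]=38 > 15), j stops at index 5 (arr[5]=10 <= 15): swap arr[3] and arr[5], array becomes [15, 1, 6, 10, 35, 38, 18, 40, 21]
i ends at 4, j ends at 3: the pointers have crossed (j < i), so scanning stops.

Swap pivot arr[0] with arr[3] to place pivot at position 3: [10, 1, 6, 15, 35, 38, 18, 40, 21]
Pivot position: 3

After partitioning with pivot 15, the array becomes [10, 1, 6, 15, 35, 38, 18, 40, 21]. The pivot is placed at index 3. All elements to the left of the pivot are <= 15, and all elements to the right are > 15.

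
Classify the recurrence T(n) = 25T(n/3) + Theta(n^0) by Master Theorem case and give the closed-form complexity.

Master Theorem for T(n) = 25T(n/3) + O(n^0):

a = 25, b = 3, c = 0
log_b(a) = log_3(25) = 2.9299

Case 1: c = 0 < log_3(25) = 2.9299
T(n) = O(n^(log_3 25))

For T(n) = 25T(n/3) + O(n^0): log_3(25) = 2.9299. This is Case 1 of the Master Theorem (c < log_b(a), work dominated by leaves), giving O(n^(log_3 25)).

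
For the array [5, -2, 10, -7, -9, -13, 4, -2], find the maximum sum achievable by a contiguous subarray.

Using Kadane's algorithm on [5, -2, 10, -7, -9, -13, 4, -2]:

Scanning through the array:
Position 1 (value -2): max_ending_here = 3, max_so_far = 5
Position 2 (value 10): max_ending_here = 13, max_so_far = 13
Position 3 (value -7): max_ending_here = 6, max_so_far = 13
Position 4 (value -9): max_ending_here = -3, max_so_far = 13
Position 5 (value -13): max_ending_here = -13, max_so_far = 13
Position 6 (value 4): max_ending_here = 4, max_so_far = 13
Position 7 (value -2): max_ending_here = 2, max_so_far = 13

Maximum subarray: [5, -2, 10]
Maximum sum: 13

The maximum subarray is [5, -2, 10] with sum 13. This subarray runs from index 0 to index 2.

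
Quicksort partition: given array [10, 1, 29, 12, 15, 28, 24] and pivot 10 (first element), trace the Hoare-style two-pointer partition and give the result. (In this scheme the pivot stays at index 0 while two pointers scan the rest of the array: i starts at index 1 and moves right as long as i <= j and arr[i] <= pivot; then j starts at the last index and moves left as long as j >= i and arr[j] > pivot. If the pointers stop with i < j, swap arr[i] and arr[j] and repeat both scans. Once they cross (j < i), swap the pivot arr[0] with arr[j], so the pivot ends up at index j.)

Hoare-style two-pointer partition with pivot = 10:

Initial array: [10, 1, 29, 12, 15, 28, 24]

Pointers start at i = 1, j = 6.
i ends at 2, j ends at 1: the pointers have crossed (j < i), so scanning stops.

Swap pivot arr[0] with arr[1] to place pivot at position 1: [1, 10, 29, 12, 15, 28, 24]
Pivot position: 1

After partitioning with pivot 10, the array becomes [1, 10, 29, 12, 15, 28, 24]. The pivot is placed at index 1. All elements to the left of the pivot are <= 10, and all elements to the right are > 10.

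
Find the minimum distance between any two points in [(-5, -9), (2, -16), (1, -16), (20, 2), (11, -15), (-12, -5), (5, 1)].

Computing all pairwise distances among 7 points:

d((-5, -9), (2, -16)) = 9.8995
d((-5, -9), (1, -16)) = 9.2195
d((-5, -9), (20, 2)) = 27.313
d((-5, -9), (11, -15)) = 17.088
d((-5, -9), (-12, -5)) = 8.0623
d((-5, -9), (5, 1)) = 14.1421
d((2, -16), (1, -16)) = 1.0 <-- minimum
d((2, -16), (20, 2)) = 25.4558
d((2, -16), (11, -15)) = 9.0554
d((2, -16), (-12, -5)) = 17.8045
d((2, -16), (5, 1)) = 17.2627
d((1, -16), (20, 2)) = 26.1725
d((1, -16), (11, -15)) = 10.0499
d((1, -16), (-12, -5)) = 17.0294
d((1, -16), (5, 1)) = 17.4642
d((20, 2), (11, -15)) = 19.2354
d((20, 2), (-12, -5)) = 32.7567
d((20, 2), (5, 1)) = 15.0333
d((11, -15), (-12, -5)) = 25.0799
d((11, -15), (5, 1)) = 17.088
d((-12, -5), (5, 1)) = 18.0278

Closest pair: (2, -16) and (1, -16) with distance 1.0

The closest pair is (2, -16) and (1, -16) with Euclidean distance 1.0. For 7 points, brute-force pairwise comparison is shown above. For large n, the divide-and-conquer algorithm (sort by x, recurse on halves, check the dividing strip) achieves O(n log n).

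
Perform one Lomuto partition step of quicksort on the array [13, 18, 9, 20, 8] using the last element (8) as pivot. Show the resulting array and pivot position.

Lomuto partition with pivot = 8:

Initial array: [13, 18, 9, 20, 8]

arr[0]=13 > 8: no swap
arr[1]=18 > 8: no swap
arr[2]=9 > 8: no swap
arr[3]=20 > 8: no swap

Place pivot at position 0: [8, 18, 9, 20, 13]
Pivot position: 0

After partitioning with pivot 8, the array becomes [8, 18, 9, 20, 13]. The pivot is placed at index 0. All elements to the left of the pivot are <= 8, and all elements to the right are > 8.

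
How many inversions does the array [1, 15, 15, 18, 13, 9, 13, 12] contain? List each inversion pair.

Finding inversions in [1, 15, 15, 18, 13, 9, 13, 12]:

(1, 4): arr[1]=15 > arr[4]=13
(1, 5): arr[1]=15 > arr[5]=9
(1, 6): arr[1]=15 > arr[6]=13
(1, 7): arr[1]=15 > arr[7]=12
(2, 4): arr[2]=15 > arr[4]=13
(2, 5): arr[2]=15 > arr[5]=9
(2, 6): arr[2]=15 > arr[6]=13
(2, 7): arr[2]=15 > arr[7]=12
(3, 4): arr[3]=18 > arr[4]=13
(3, 5): arr[3]=18 > arr[5]=9
(3, 6): arr[3]=18 > arr[6]=13
(3, 7): arr[3]=18 > arr[7]=12
(4, 5): arr[4]=13 > arr[5]=9
(4, 7): arr[4]=13 > arr[7]=12
(6, 7): arr[6]=13 > arr[7]=12

Total inversions: 15

The array has 15 inversion(s): (1,4), (1,5), (1,6), (1,7), (2,4), (2,5), (2,6), (2,7), (3,4), (3,5), (3,6), (3,7), (4,5), (4,7), (6,7). Each pair (i,j) satisfies i < j and arr[i] > arr[j].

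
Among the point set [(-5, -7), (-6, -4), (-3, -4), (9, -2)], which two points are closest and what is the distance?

Computing all pairwise distances among 4 points:

d((-5, -7), (-6, -4)) = 3.1623
d((-5, -7), (-3, -4)) = 3.6056
d((-5, -7), (9, -2)) = 14.8661
d((-6, -4), (-3, -4)) = 3.0 <-- minimum
d((-6, -4), (9, -2)) = 15.1327
d((-3, -4), (9, -2)) = 12.1655

Closest pair: (-6, -4) and (-3, -4) with distance 3.0

The closest pair is (-6, -4) and (-3, -4) with Euclidean distance 3.0. For 4 points, brute-force pairwise comparison is shown above. For large n, the divide-and-conquer algorithm (sort by x, recurse on halves, check the dividing strip) achieves O(n log n).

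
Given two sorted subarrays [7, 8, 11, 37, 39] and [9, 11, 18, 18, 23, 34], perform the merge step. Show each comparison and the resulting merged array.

Merging process:

Compare 7 vs 9: take 7 from left. Merged: [7]
Compare 8 vs 9: take 8 from left. Merged: [7, 8]
Compare 11 vs 9: take 9 from right. Merged: [7, 8, 9]
Compare 11 vs 11: take 11 from left. Merged: [7, 8, 9, 11]
Compare 37 vs 11: take 11 from right. Merged: [7, 8, 9, 11, 11]
Compare 37 vs 18: take 18 from right. Merged: [7, 8, 9, 11, 11, 18]
Compare 37 vs 18: take 18 from right. Merged: [7, 8, 9, 11, 11, 18, 18]
Compare 37 vs 23: take 23 from right. Merged: [7, 8, 9, 11, 11, 18, 18, 23]
Compare 37 vs 34: take 34 from right. Merged: [7, 8, 9, 11, 11, 18, 18, 23, 34]
Append remaining from left: [37, 39]. Merged: [7, 8, 9, 11, 11, 18, 18, 23, 34, 37, 39]

Final merged array: [7, 8, 9, 11, 11, 18, 18, 23, 34, 37, 39]
Total comparisons: 9

The merged array is [7, 8, 9, 11, 11, 18, 18, 23, 34, 37, 39], requiring 9 comparisons. The merge step runs in O(n) time where n is the total number of elements.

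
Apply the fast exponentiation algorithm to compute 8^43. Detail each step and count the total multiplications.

Computing 8^43 by squaring (build up from 8^1; each line after the first costs one multiplication):

8^1 = 8
8^2 = (8^1)^2 = 8^2 = 64
8^4 = (8^2)^2 = 64^2 = 4096
8^5 = 8 * 8^4 = 8 * 4096 = 32768
8^10 = (8^5)^2 = 32768^2 = 1073741824
8^20 = (8^10)^2 = 1073741824^2 = 1152921504606846976
8^21 = 8 * 8^20 = 8 * 1152921504606846976 = 9223372036854775808
8^42 = (8^21)^2 = 9223372036854775808^2 = 85070591730234615865843651857942052864
8^43 = 8 * 8^42 = 8 * 85070591730234615865843651857942052864 = 680564733841876926926749214863536422912

Result: 680564733841876926926749214863536422912
Multiplications needed: 8 (8 lines after 8^1)

8^43 = 680564733841876926926749214863536422912. Using exponentiation by squaring, this requires 8 multiplications. The key idea: if the exponent is even, square the half-power; if odd, multiply by the base once.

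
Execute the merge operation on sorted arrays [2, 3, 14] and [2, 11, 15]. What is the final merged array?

Merging process:

Compare 2 vs 2: take 2 from left. Merged: [2]
Compare 3 vs 2: take 2 from right. Merged: [2, 2]
Compare 3 vs 11: take 3 from left. Merged: [2, 2, 3]
Compare 14 vs 11: take 11 from right. Merged: [2, 2, 3, 11]
Compare 14 vs 15: take 14 from left. Merged: [2, 2, 3, 11, 14]
Append remaining from right: [15]. Merged: [2, 2, 3, 11, 14, 15]

Final merged array: [2, 2, 3, 11, 14, 15]
Total comparisons: 5

The merged array is [2, 2, 3, 11, 14, 15], requiring 5 comparisons. The merge step runs in O(n) time where n is the total number of elements.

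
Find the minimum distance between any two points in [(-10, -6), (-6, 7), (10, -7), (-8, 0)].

Computing all pairwise distances among 4 points:

d((-10, -6), (-6, 7)) = 13.6015
d((-10, -6), (10, -7)) = 20.025
d((-10, -6), (-8, 0)) = 6.3246 <-- minimum
d((-6, 7), (10, -7)) = 21.2603
d((-6, 7), (-8, 0)) = 7.2801
d((10, -7), (-8, 0)) = 19.3132

Closest pair: (-10, -6) and (-8, 0) with distance 6.3246

The closest pair is (-10, -6) and (-8, 0) with Euclidean distance 6.3246. For 4 points, brute-force pairwise comparison is shown above. For large n, the divide-and-conquer algorithm (sort by x, recurse on halves, check the dividing strip) achieves O(n log n).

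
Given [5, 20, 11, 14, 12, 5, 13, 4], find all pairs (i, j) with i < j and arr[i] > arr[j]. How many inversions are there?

Finding inversions in [5, 20, 11, 14, 12, 5, 13, 4]:

(0, 7): arr[0]=5 > arr[7]=4
(1, 2): arr[1]=20 > arr[2]=11
(1, 3): arr[1]=20 > arr[3]=14
(1, 4): arr[1]=20 > arr[4]=12
(1, 5): arr[1]=20 > arr[5]=5
(1, 6): arr[1]=20 > arr[6]=13
(1, 7): arr[1]=20 > arr[7]=4
(2, 5): arr[2]=11 > arr[5]=5
(2, 7): arr[2]=11 > arr[7]=4
(3, 4): arr[3]=14 > arr[4]=12
(3, 5): arr[3]=14 > arr[5]=5
(3, 6): arr[3]=14 > arr[6]=13
(3, 7): arr[3]=14 > arr[7]=4
(4, 5): arr[4]=12 > arr[5]=5
(4, 7): arr[4]=12 > arr[7]=4
(5, 7): arr[5]=5 > arr[7]=4
(6, 7): arr[6]=13 > arr[7]=4

Total inversions: 17

The array has 17 inversion(s): (0,7), (1,2), (1,3), (1,4), (1,5), (1,6), (1,7), (2,5), (2,7), (3,4), (3,5), (3,6), (3,7), (4,5), (4,7), (5,7), (6,7). Each pair (i,j) satisfies i < j and arr[i] > arr[j].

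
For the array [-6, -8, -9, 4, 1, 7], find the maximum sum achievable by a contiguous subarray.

Using Kadane's algorithm on [-6, -8, -9, 4, 1, 7]:

Scanning through the array:
Position 1 (value -8): max_ending_here = -8, max_so_far = -6
Position 2 (value -9): max_ending_here = -9, max_so_far = -6
Position 3 (value 4): max_ending_here = 4, max_so_far = 4
Position 4 (value 1): max_ending_here = 5, max_so_far = 5
Position 5 (value 7): max_ending_here = 12, max_so_far = 12

Maximum subarray: [4, 1, 7]
Maximum sum: 12

The maximum subarray is [4, 1, 7] with sum 12. This subarray runs from index 3 to index 5.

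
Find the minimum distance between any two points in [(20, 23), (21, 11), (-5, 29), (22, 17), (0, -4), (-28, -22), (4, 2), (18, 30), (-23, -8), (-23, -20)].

Computing all pairwise distances among 10 points:

d((20, 23), (21, 11)) = 12.0416
d((20, 23), (-5, 29)) = 25.7099
d((20, 23), (22, 17)) = 6.3246
d((20, 23), (0, -4)) = 33.6006
d((20, 23), (-28, -22)) = 65.7951
d((20, 23), (4, 2)) = 26.4008
d((20, 23), (18, 30)) = 7.2801
d((20, 23), (-23, -8)) = 53.0094
d((20, 23), (-23, -20)) = 60.8112
d((21, 11), (-5, 29)) = 31.6228
d((21, 11), (22, 17)) = 6.0828
d((21, 11), (0, -4)) = 25.807
d((21, 11), (-28, -22)) = 59.0762
d((21, 11), (4, 2)) = 19.2354
d((21, 11), (18, 30)) = 19.2354
d((21, 11), (-23, -8)) = 47.927
d((21, 11), (-23, -20)) = 53.8238
d((-5, 29), (22, 17)) = 29.5466
d((-5, 29), (0, -4)) = 33.3766
d((-5, 29), (-28, -22)) = 55.9464
d((-5, 29), (4, 2)) = 28.4605
d((-5, 29), (18, 30)) = 23.0217
d((-5, 29), (-23, -8)) = 41.1461
d((-5, 29), (-23, -20)) = 52.2015
d((22, 17), (0, -4)) = 30.4138
d((22, 17), (-28, -22)) = 63.4114
d((22, 17), (4, 2)) = 23.4307
d((22, 17), (18, 30)) = 13.6015
d((22, 17), (-23, -8)) = 51.4782
d((22, 17), (-23, -20)) = 58.258
d((0, -4), (-28, -22)) = 33.2866
d((0, -4), (4, 2)) = 7.2111
d((0, -4), (18, 30)) = 38.4708
d((0, -4), (-23, -8)) = 23.3452
d((0, -4), (-23, -20)) = 28.0179
d((-28, -22), (4, 2)) = 40.0
d((-28, -22), (18, 30)) = 69.4262
d((-28, -22), (-23, -8)) = 14.8661
d((-28, -22), (-23, -20)) = 5.3852 <-- minimum
d((4, 2), (18, 30)) = 31.305
d((4, 2), (-23, -8)) = 28.7924
d((4, 2), (-23, -20)) = 34.8281
d((18, 30), (-23, -8)) = 55.9017
d((18, 30), (-23, -20)) = 64.6607
d((-23, -8), (-23, -20)) = 12.0

Closest pair: (-28, -22) and (-23, -20) with distance 5.3852

The closest pair is (-28, -22) and (-23, -20) with Euclidean distance 5.3852. For 10 points, brute-force pairwise comparison is shown above. For large n, the divide-and-conquer algorithm (sort by x, recurse on halves, check the dividing strip) achieves O(n log n).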